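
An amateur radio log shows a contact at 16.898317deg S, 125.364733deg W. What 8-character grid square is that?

Offset from 180°W / 90°S: lon 54.63527°, lat 73.10168°.
Field: 54.63527/20 → 2 → C, 73.10168/10 → 7 → H; chars CH.
Square: 14.63527/2 → 7, 3.10168/1 → 3; chars 73.
Subsquare: 0.63527/0.0833333 → 7 → h, 0.10168/0.0416667 → 2 → c; chars hc.
Extended square: 0.05193/0.00833333 → 6, 0.01835/0.00416667 → 4; chars 64.

CH73hc64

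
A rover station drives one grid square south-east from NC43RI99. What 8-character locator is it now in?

NC43si08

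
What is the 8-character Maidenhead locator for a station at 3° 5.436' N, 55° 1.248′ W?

Offset from 180°W / 90°S: lon 124.97920°, lat 93.09060°.
Field: lon ⌊124.97920/20⌋ = 6 → G; lat ⌊93.09060/10⌋ = 9 → J.
Square: lon ⌊4.97920/2⌋ = 2; lat ⌊3.09060/1⌋ = 3.
Subsquare: lon ⌊0.97920/0.0833333⌋ = 11 → l; lat ⌊0.09060/0.0416667⌋ = 2 → c.
Extended square: lon ⌊0.06253/0.00833333⌋ = 7; lat ⌊0.00727/0.00416667⌋ = 1.

GJ23lc71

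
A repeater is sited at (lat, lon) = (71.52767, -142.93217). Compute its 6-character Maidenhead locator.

BQ81mm

Shift to the Maidenhead origin (180°W, 90°S): lon 37.0678, lat 161.5277.
Field: lon ⌊37.0678/20⌋ = 1 → B; lat ⌊161.5277/10⌋ = 16 → Q.
Square: lon ⌊17.0678/2⌋ = 8; lat ⌊1.5277/1⌋ = 1.
Subsquare: lon ⌊1.0678/0.0833333⌋ = 12 → m; lat ⌊0.5277/0.0416667⌋ = 12 → m.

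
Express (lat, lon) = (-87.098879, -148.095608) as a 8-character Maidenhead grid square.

BA52wv86

Offset from 180°W / 90°S: lon 31.90439°, lat 2.90112°.
Field: 31.90439/20 → 1 → B, 2.90112/10 → 0 → A; chars BA.
Square: 11.90439/2 → 5, 2.90112/1 → 2; chars 52.
Subsquare: 1.90439/0.0833333 → 22 → w, 0.90112/0.0416667 → 21 → v; chars wv.
Extended square: 0.07106/0.00833333 → 8, 0.02612/0.00416667 → 6; chars 86.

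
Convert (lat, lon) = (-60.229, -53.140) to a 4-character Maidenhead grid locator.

Offset from 180°W / 90°S: lon 126.86°, lat 29.77°.
Field: lon ⌊126.86/20⌋ = 6 → G; lat ⌊29.77/10⌋ = 2 → C.
Square: lon ⌊6.86/2⌋ = 3; lat ⌊9.77/1⌋ = 9.

GC39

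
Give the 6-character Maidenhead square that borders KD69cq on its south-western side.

KD69bp

Longitude subsquare c = 2; −1 → 1 = b.
Latitude subsquare q = 16; −1 → 15 = p.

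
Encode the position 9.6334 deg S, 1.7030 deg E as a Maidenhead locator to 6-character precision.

Add 180° to longitude and 90° to latitude: 181.7030, 80.3666.
Field (20°×10°, letters A–R): 181.7030/20 → 9 → J, 80.3666/10 → 8 → I; chars JI.
Square (2°×1°, digits 0–9): 1.7030/2 → 0, 0.3666/1 → 0; chars 00.
Subsquare (5′×2.5′, letters a–x): 1.7030/0.0833333 → 20 → u, 0.3666/0.0416667 → 8 → i; chars ui.

JI00ui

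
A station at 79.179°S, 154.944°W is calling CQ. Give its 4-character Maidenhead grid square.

Shift to the Maidenhead origin (180°W, 90°S): lon 25.06, lat 10.82.
Field: 25.06/20 → 1 → B, 10.82/10 → 1 → B; chars BB.
Square: 5.06/2 → 2, 0.82/1 → 0; chars 20.

BB20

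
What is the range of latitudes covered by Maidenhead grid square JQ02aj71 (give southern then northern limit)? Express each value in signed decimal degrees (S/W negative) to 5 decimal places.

72.37917, 72.38333

Field J=9, Q=16: +9·20° lon, +16·10° lat → SW at lon 0°, lat 70°.
Square 0, 2: +0·2° lon, +2·1° lat → SW at lon 0°, lat 72°.
Subsquare a=0, j=9: +0·0.0833333° lon, +9·0.0416667° lat → SW at lon 0°, lat 72.375°.
Extended square 7, 1: +7·0.00833333° lon, +1·0.00416667° lat → SW at lon 0.0583333°, lat 72.3792°.
Cell spans 0.00833333° lon × 0.00416667° lat.
south 72.37917, north 72.38333.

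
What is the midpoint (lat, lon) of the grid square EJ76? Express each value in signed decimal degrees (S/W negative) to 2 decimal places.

6.50, -85.00

Field E=4, J=9: +4·20° lon, +9·10° lat → SW at lon -100°, lat 0°.
Square 7, 6: +7·2° lon, +6·1° lat → SW at lon -86°, lat 6°.
Cell spans 2° lon × 1° lat. Centre is SW corner plus half of each.
latitude 6.50, longitude -85.00.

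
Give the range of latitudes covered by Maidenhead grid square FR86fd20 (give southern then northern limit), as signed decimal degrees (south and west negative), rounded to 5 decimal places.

Field F=5, R=17: +5·20° lon, +17·10° lat → SW at lon -80°, lat 80°.
Square 8, 6: +8·2° lon, +6·1° lat → SW at lon -64°, lat 86°.
Subsquare f=5, d=3: +5·0.0833333° lon, +3·0.0416667° lat → SW at lon -63.5833°, lat 86.125°.
Extended square 2, 0: +2·0.00833333° lon, +0·0.00416667° lat → SW at lon -63.5667°, lat 86.125°.
Cell spans 0.00833333° lon × 0.00416667° lat.
south 86.12500, north 86.12917.

86.12500, 86.12917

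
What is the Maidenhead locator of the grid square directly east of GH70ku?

GH70lu

Longitude subsquare k = 10; +1 → 11 = l.
The latitude characters are unchanged.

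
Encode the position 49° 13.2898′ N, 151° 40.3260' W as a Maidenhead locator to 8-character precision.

BN49df93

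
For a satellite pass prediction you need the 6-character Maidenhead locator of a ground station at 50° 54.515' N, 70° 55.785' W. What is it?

Shift to the Maidenhead origin (180°W, 90°S): lon 109.0703, lat 140.9086.
Field: 109.0703/20 → 5 → F, 140.9086/10 → 14 → O; chars FO.
Square: 9.0703/2 → 4, 0.9086/1 → 0; chars 40.
Subsquare: 1.0703/0.0833333 → 12 → m, 0.9086/0.0416667 → 21 → v; chars mv.

FO40mv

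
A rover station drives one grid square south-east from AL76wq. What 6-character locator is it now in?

AL76xp

Longitude subsquare w = 22; +1 → 23 = x.
Latitude subsquare q = 16; −1 → 15 = p.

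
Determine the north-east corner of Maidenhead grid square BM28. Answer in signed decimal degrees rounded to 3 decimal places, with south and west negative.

39.000, -154.000

Field B=1, M=12: +1·20° lon, +12·10° lat → SW at lon -160°, lat 30°.
Square 2, 8: +2·2° lon, +8·1° lat → SW at lon -156°, lat 38°.
Cell spans 2° lon × 1° lat. NE corner is SW corner plus one full cell.
latitude 39.000, longitude -154.000.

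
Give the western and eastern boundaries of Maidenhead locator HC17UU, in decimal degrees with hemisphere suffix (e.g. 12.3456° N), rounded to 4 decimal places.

Field H=7, C=2: +7·20° lon, +2·10° lat → SW at lon -40°, lat -70°.
Square 1, 7: +1·2° lon, +7·1° lat → SW at lon -38°, lat -63°.
Subsquare u=20, u=20: +20·0.0833333° lon, +20·0.0416667° lat → SW at lon -36.3333°, lat -62.1667°.
Cell spans 0.0833333° lon × 0.0416667° lat.
west 36.3333° W, east 36.2500° W.

36.3333° W, 36.2500° W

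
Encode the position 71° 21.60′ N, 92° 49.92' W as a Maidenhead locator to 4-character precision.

EQ31

Add 180° to longitude and 90° to latitude: 87.17, 161.36.
Field: lon ⌊87.17/20⌋ = 4 → E; lat ⌊161.36/10⌋ = 16 → Q.
Square: lon ⌊7.17/2⌋ = 3; lat ⌊1.36/1⌋ = 1.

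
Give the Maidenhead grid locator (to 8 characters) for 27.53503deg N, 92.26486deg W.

EL37um88

Shift to the Maidenhead origin (180°W, 90°S): lon 87.73514, lat 117.53503.
Field: lon ⌊87.73514/20⌋ = 4 → E; lat ⌊117.53503/10⌋ = 11 → L.
Square: lon ⌊7.73514/2⌋ = 3; lat ⌊7.53503/1⌋ = 7.
Subsquare: lon ⌊1.73514/0.0833333⌋ = 20 → u; lat ⌊0.53503/0.0416667⌋ = 12 → m.
Extended square: lon ⌊0.06847/0.00833333⌋ = 8; lat ⌊0.03503/0.00416667⌋ = 8.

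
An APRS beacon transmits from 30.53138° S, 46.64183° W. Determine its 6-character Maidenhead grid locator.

GF69ql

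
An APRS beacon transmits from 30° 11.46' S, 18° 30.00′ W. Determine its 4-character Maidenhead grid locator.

Shift to the Maidenhead origin (180°W, 90°S): lon 161.50, lat 59.81.
Field: 161.50/20 → 8 → I, 59.81/10 → 5 → F; chars IF.
Square: 1.50/2 → 0, 9.81/1 → 9; chars 09.

IF09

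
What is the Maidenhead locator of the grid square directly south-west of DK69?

DK58

Longitude square 6; −1 → 5.
Latitude square 9; −1 → 8.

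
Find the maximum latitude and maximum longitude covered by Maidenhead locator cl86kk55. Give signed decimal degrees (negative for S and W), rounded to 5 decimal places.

26.44167, -123.11667

Field C=2, L=11: +2·20° lon, +11·10° lat → SW at lon -140°, lat 20°.
Square 8, 6: +8·2° lon, +6·1° lat → SW at lon -124°, lat 26°.
Subsquare k=10, k=10: +10·0.0833333° lon, +10·0.0416667° lat → SW at lon -123.167°, lat 26.4167°.
Extended square 5, 5: +5·0.00833333° lon, +5·0.00416667° lat → SW at lon -123.125°, lat 26.4375°.
Cell spans 0.00833333° lon × 0.00416667° lat. NE corner is SW corner plus one full cell.
latitude 26.44167, longitude -123.11667.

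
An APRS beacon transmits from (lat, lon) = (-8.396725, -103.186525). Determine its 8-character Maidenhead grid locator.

DI81jo74

Add 180° to longitude and 90° to latitude: 76.81347, 81.60327.
Field (20°×10°, letters A–R): lon ⌊76.81347/20⌋ = 3 → D; lat ⌊81.60327/10⌋ = 8 → I.
Square (2°×1°, digits 0–9): lon ⌊16.81347/2⌋ = 8; lat ⌊1.60327/1⌋ = 1.
Subsquare (5′×2.5′, letters a–x): lon ⌊0.81347/0.0833333⌋ = 9 → j; lat ⌊0.60327/0.0416667⌋ = 14 → o.
Extended square (30″×15″, digits 0–9): lon ⌊0.06347/0.00833333⌋ = 7; lat ⌊0.01994/0.00416667⌋ = 4.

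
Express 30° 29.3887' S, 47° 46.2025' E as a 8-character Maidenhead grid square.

LF39vm22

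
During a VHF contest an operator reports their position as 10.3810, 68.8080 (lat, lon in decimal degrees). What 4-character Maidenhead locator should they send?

Shift to the Maidenhead origin (180°W, 90°S): lon 248.81, lat 100.38.
Field (20°×10°, letters A–R): lon ⌊248.81/20⌋ = 12 → M; lat ⌊100.38/10⌋ = 10 → K.
Square (2°×1°, digits 0–9): lon ⌊8.81/2⌋ = 4; lat ⌊0.38/1⌋ = 0.

MK40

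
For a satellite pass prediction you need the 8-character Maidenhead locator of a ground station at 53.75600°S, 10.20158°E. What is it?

Add 180° to longitude and 90° to latitude: 190.20158, 36.24400.
Field: 190.20158/20 → 9 → J, 36.24400/10 → 3 → D; chars JD.
Square: 10.20158/2 → 5, 6.24400/1 → 6; chars 56.
Subsquare: 0.20158/0.0833333 → 2 → c, 0.24400/0.0416667 → 5 → f; chars cf.
Extended square: 0.03491/0.00833333 → 4, 0.03567/0.00416667 → 8; chars 48.

JD56cf48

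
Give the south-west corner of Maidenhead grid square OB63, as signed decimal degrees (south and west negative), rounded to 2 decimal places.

-77.00, 112.00

Field O=14, B=1: +14·20° lon, +1·10° lat → SW at lon 100°, lat -80°.
Square 6, 3: +6·2° lon, +3·1° lat → SW at lon 112°, lat -77°.
latitude -77.00, longitude 112.00.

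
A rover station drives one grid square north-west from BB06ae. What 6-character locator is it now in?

Longitude subsquare a = 0; −1 → -1, wraps to 23 = x, carry into square.
Longitude square 0; −1 → -1, wraps to 9, carry into field.
Longitude field B = 1; −1 → 0 = A.
Latitude subsquare e = 4; +1 → 5 = f.

AB96xf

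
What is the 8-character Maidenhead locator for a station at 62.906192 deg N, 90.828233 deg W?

EP42ov07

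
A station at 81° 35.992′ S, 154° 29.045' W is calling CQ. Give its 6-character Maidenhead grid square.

BA28sj

Shift to the Maidenhead origin (180°W, 90°S): lon 25.5159, lat 8.4001.
Field: 25.5159/20 → 1 → B, 8.4001/10 → 0 → A; chars BA.
Square: 5.5159/2 → 2, 8.4001/1 → 8; chars 28.
Subsquare: 1.5159/0.0833333 → 18 → s, 0.4001/0.0416667 → 9 → j; chars sj.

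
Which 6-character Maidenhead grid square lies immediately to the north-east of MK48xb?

MK58ac

Longitude subsquare x = 23; +1 → 24, wraps to 0 = a, carry into square.
Longitude square 4; +1 → 5.
Latitude subsquare b = 1; +1 → 2 = c.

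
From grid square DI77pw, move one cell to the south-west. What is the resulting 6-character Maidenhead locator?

Longitude subsquare p = 15; −1 → 14 = o.
Latitude subsquare w = 22; −1 → 21 = v.

DI77ov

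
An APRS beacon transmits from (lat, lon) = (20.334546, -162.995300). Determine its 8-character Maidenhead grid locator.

Add 180° to longitude and 90° to latitude: 17.00470, 110.33455.
Field: 17.00470/20 → 0 → A, 110.33455/10 → 11 → L; chars AL.
Square: 17.00470/2 → 8, 0.33455/1 → 0; chars 80.
Subsquare: 1.00470/0.0833333 → 12 → m, 0.33455/0.0416667 → 8 → i; chars mi.
Extended square: 0.00470/0.00833333 → 0, 0.00121/0.00416667 → 0; chars 00.

AL80mi00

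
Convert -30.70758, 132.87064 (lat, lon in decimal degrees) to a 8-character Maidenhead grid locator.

PF69kh40

Offset from 180°W / 90°S: lon 312.87064°, lat 59.29242°.
Field (20°×10°, letters A–R): 312.87064/20 → 15 → P, 59.29242/10 → 5 → F; chars PF.
Square (2°×1°, digits 0–9): 12.87064/2 → 6, 9.29242/1 → 9; chars 69.
Subsquare (5′×2.5′, letters a–x): 0.87064/0.0833333 → 10 → k, 0.29242/0.0416667 → 7 → h; chars kh.
Extended square (30″×15″, digits 0–9): 0.03731/0.00833333 → 4, 0.00075/0.00416667 → 0; chars 40.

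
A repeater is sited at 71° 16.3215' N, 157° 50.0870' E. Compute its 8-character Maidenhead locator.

QQ81wg05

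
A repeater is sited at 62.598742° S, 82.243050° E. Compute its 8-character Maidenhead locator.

NC17cj96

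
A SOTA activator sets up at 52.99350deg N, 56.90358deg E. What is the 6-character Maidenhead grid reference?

LO82kx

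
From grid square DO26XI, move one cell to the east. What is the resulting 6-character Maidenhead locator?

DO36ai

Longitude subsquare x = 23; +1 → 24, wraps to 0 = a, carry into square.
Longitude square 2; +1 → 3.
The latitude characters are unchanged.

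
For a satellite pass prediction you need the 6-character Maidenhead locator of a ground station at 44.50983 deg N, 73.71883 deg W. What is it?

Offset from 180°W / 90°S: lon 106.2812°, lat 134.5098°.
Field: lon ⌊106.2812/20⌋ = 5 → F; lat ⌊134.5098/10⌋ = 13 → N.
Square: lon ⌊6.2812/2⌋ = 3; lat ⌊4.5098/1⌋ = 4.
Subsquare: lon ⌊0.2812/0.0833333⌋ = 3 → d; lat ⌊0.5098/0.0416667⌋ = 12 → m.

FN34dm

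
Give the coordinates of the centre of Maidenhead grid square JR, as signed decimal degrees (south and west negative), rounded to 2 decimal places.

85.00, 10.00

Field J=9, R=17: +9·20° lon, +17·10° lat → SW at lon 0°, lat 80°.
Cell spans 20° lon × 10° lat. Centre is SW corner plus half of each.
latitude 85.00, longitude 10.00.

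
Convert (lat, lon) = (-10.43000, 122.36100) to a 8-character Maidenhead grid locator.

PH19en36

Offset from 180°W / 90°S: lon 302.36100°, lat 79.57000°.
Field: lon ⌊302.36100/20⌋ = 15 → P; lat ⌊79.57000/10⌋ = 7 → H.
Square: lon ⌊2.36100/2⌋ = 1; lat ⌊9.57000/1⌋ = 9.
Subsquare: lon ⌊0.36100/0.0833333⌋ = 4 → e; lat ⌊0.57000/0.0416667⌋ = 13 → n.
Extended square: lon ⌊0.02767/0.00833333⌋ = 3; lat ⌊0.02833/0.00416667⌋ = 6.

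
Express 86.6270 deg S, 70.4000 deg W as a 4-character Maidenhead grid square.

Add 180° to longitude and 90° to latitude: 109.60, 3.37.
Field: 109.60/20 → 5 → F, 3.37/10 → 0 → A; chars FA.
Square: 9.60/2 → 4, 3.37/1 → 3; chars 43.

FA43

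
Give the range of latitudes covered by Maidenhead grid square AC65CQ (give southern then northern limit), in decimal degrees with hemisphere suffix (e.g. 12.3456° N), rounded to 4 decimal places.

64.3333° S, 64.2917° S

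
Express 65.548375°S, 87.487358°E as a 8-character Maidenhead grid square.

NC34rk88

Add 180° to longitude and 90° to latitude: 267.48736, 24.45163.
Field (20°×10°, letters A–R): 267.48736/20 → 13 → N, 24.45163/10 → 2 → C; chars NC.
Square (2°×1°, digits 0–9): 7.48736/2 → 3, 4.45163/1 → 4; chars 34.
Subsquare (5′×2.5′, letters a–x): 1.48736/0.0833333 → 17 → r, 0.45163/0.0416667 → 10 → k; chars rk.
Extended square (30″×15″, digits 0–9): 0.07069/0.00833333 → 8, 0.03496/0.00416667 → 8; chars 88.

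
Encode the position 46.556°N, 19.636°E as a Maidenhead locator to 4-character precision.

JN96

Offset from 180°W / 90°S: lon 199.64°, lat 136.56°.
Field (20°×10°, letters A–R): lon ⌊199.64/20⌋ = 9 → J; lat ⌊136.56/10⌋ = 13 → N.
Square (2°×1°, digits 0–9): lon ⌊19.64/2⌋ = 9; lat ⌊6.56/1⌋ = 6.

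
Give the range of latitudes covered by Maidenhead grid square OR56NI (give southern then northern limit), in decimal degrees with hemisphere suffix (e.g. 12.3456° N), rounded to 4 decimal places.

86.3333° N, 86.3750° N

Field O=14, R=17: +14·20° lon, +17·10° lat → SW at lon 100°, lat 80°.
Square 5, 6: +5·2° lon, +6·1° lat → SW at lon 110°, lat 86°.
Subsquare n=13, i=8: +13·0.0833333° lon, +8·0.0416667° lat → SW at lon 111.083°, lat 86.3333°.
Cell spans 0.0833333° lon × 0.0416667° lat.
south 86.3333° N, north 86.3750° N.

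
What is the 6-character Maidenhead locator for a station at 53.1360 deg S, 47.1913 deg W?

GD66ju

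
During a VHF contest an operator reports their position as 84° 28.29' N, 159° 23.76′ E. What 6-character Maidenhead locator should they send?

QR94ql

Add 180° to longitude and 90° to latitude: 339.3960, 174.4715.
Field: 339.3960/20 → 16 → Q, 174.4715/10 → 17 → R; chars QR.
Square: 19.3960/2 → 9, 4.4715/1 → 4; chars 94.
Subsquare: 1.3960/0.0833333 → 16 → q, 0.4715/0.0416667 → 11 → l; chars ql.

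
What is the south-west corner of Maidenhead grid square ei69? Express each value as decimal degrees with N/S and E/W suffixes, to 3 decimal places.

1.000° S, 88.000° W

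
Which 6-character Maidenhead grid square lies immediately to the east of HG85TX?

HG85ux

Longitude subsquare t = 19; +1 → 20 = u.
The latitude characters are unchanged.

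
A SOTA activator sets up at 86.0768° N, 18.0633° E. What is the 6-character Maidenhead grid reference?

JR96ab

Shift to the Maidenhead origin (180°W, 90°S): lon 198.0633, lat 176.0768.
Field: lon ⌊198.0633/20⌋ = 9 → J; lat ⌊176.0768/10⌋ = 17 → R.
Square: lon ⌊18.0633/2⌋ = 9; lat ⌊6.0768/1⌋ = 6.
Subsquare: lon ⌊0.0633/0.0833333⌋ = 0 → a; lat ⌊0.0768/0.0416667⌋ = 1 → b.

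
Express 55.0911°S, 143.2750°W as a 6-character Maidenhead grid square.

Offset from 180°W / 90°S: lon 36.7250°, lat 34.9089°.
Field: lon ⌊36.7250/20⌋ = 1 → B; lat ⌊34.9089/10⌋ = 3 → D.
Square: lon ⌊16.7250/2⌋ = 8; lat ⌊4.9089/1⌋ = 4.
Subsquare: lon ⌊0.7250/0.0833333⌋ = 8 → i; lat ⌊0.9089/0.0416667⌋ = 21 → v.

BD84iv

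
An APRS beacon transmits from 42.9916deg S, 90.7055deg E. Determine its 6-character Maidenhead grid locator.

Offset from 180°W / 90°S: lon 270.7055°, lat 47.0084°.
Field (20°×10°, letters A–R): 270.7055/20 → 13 → N, 47.0084/10 → 4 → E; chars NE.
Square (2°×1°, digits 0–9): 10.7055/2 → 5, 7.0084/1 → 7; chars 57.
Subsquare (5′×2.5′, letters a–x): 0.7055/0.0833333 → 8 → i, 0.0084/0.0416667 → 0 → a; chars ia.

NE57ia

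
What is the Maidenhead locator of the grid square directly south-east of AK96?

BK05

Longitude square 9; +1 → 10, wraps to 0, carry into field.
Longitude field A = 0; +1 → 1 = B.
Latitude square 6; −1 → 5.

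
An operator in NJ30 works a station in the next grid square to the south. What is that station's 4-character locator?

Latitude square 0; −1 → -1, wraps to 9, carry into field.
Latitude field J = 9; −1 → 8 = I.
The longitude characters are unchanged.

NI39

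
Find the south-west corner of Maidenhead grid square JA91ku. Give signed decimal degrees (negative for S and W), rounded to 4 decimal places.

-88.1667, 18.8333

Field J=9, A=0: +9·20° lon, +0·10° lat → SW at lon 0°, lat -90°.
Square 9, 1: +9·2° lon, +1·1° lat → SW at lon 18°, lat -89°.
Subsquare k=10, u=20: +10·0.0833333° lon, +20·0.0416667° lat → SW at lon 18.8333°, lat -88.1667°.
latitude -88.1667, longitude 18.8333.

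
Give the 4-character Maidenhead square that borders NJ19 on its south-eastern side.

Longitude square 1; +1 → 2.
Latitude square 9; −1 → 8.

NJ28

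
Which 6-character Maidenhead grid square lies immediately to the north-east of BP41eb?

BP41fc

Longitude subsquare e = 4; +1 → 5 = f.
Latitude subsquare b = 1; +1 → 2 = c.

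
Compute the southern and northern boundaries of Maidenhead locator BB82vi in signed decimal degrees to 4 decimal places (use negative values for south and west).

Field B=1, B=1: +1·20° lon, +1·10° lat → SW at lon -160°, lat -80°.
Square 8, 2: +8·2° lon, +2·1° lat → SW at lon -144°, lat -78°.
Subsquare v=21, i=8: +21·0.0833333° lon, +8·0.0416667° lat → SW at lon -142.25°, lat -77.6667°.
Cell spans 0.0833333° lon × 0.0416667° lat.
south -77.6667, north -77.6250.

-77.6667, -77.6250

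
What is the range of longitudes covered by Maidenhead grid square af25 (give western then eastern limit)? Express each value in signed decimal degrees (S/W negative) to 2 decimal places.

Field A=0, F=5: +0·20° lon, +5·10° lat → SW at lon -180°, lat -40°.
Square 2, 5: +2·2° lon, +5·1° lat → SW at lon -176°, lat -35°.
Cell spans 2° lon × 1° lat.
west -176.00, east -174.00.

-176.00, -174.00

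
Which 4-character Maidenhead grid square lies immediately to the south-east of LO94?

MO03

Longitude square 9; +1 → 10, wraps to 0, carry into field.
Longitude field L = 11; +1 → 12 = M.
Latitude square 4; −1 → 3.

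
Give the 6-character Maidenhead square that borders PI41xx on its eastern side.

PI51ax

Longitude subsquare x = 23; +1 → 24, wraps to 0 = a, carry into square.
Longitude square 4; +1 → 5.
The latitude characters are unchanged.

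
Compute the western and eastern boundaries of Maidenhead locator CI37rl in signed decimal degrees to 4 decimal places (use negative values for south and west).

-132.5833, -132.5000

Field C=2, I=8: +2·20° lon, +8·10° lat → SW at lon -140°, lat -10°.
Square 3, 7: +3·2° lon, +7·1° lat → SW at lon -134°, lat -3°.
Subsquare r=17, l=11: +17·0.0833333° lon, +11·0.0416667° lat → SW at lon -132.583°, lat -2.54167°.
Cell spans 0.0833333° lon × 0.0416667° lat.
west -132.5833, east -132.5000.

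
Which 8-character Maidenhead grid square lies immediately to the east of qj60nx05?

Longitude extended square 0; +1 → 1.
The latitude characters are unchanged.

QJ60nx15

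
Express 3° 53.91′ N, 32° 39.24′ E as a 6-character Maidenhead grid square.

Add 180° to longitude and 90° to latitude: 212.6540, 93.8985.
Field: lon ⌊212.6540/20⌋ = 10 → K; lat ⌊93.8985/10⌋ = 9 → J.
Square: lon ⌊12.6540/2⌋ = 6; lat ⌊3.8985/1⌋ = 3.
Subsquare: lon ⌊0.6540/0.0833333⌋ = 7 → h; lat ⌊0.8985/0.0416667⌋ = 21 → v.

KJ63hv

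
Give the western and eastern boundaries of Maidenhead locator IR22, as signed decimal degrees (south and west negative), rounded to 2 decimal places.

-16.00, -14.00

Field I=8, R=17: +8·20° lon, +17·10° lat → SW at lon -20°, lat 80°.
Square 2, 2: +2·2° lon, +2·1° lat → SW at lon -16°, lat 82°.
Cell spans 2° lon × 1° lat.
west -16.00, east -14.00.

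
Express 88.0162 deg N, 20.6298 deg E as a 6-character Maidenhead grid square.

Offset from 180°W / 90°S: lon 200.6298°, lat 178.0162°.
Field: 200.6298/20 → 10 → K, 178.0162/10 → 17 → R; chars KR.
Square: 0.6298/2 → 0, 8.0162/1 → 8; chars 08.
Subsquare: 0.6298/0.0833333 → 7 → h, 0.0162/0.0416667 → 0 → a; chars ha.

KR08ha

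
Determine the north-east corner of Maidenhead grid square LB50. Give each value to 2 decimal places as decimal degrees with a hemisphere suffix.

Field L=11, B=1: +11·20° lon, +1·10° lat → SW at lon 40°, lat -80°.
Square 5, 0: +5·2° lon, +0·1° lat → SW at lon 50°, lat -80°.
Cell spans 2° lon × 1° lat. NE corner is SW corner plus one full cell.
latitude 79.00° S, longitude 52.00° E.

79.00° S, 52.00° E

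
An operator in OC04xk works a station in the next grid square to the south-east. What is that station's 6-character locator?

OC14aj

Longitude subsquare x = 23; +1 → 24, wraps to 0 = a, carry into square.
Longitude square 0; +1 → 1.
Latitude subsquare k = 10; −1 → 9 = j.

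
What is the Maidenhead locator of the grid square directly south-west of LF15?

LF04

Longitude square 1; −1 → 0.
Latitude square 5; −1 → 4.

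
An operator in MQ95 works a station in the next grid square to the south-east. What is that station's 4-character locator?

NQ04

Longitude square 9; +1 → 10, wraps to 0, carry into field.
Longitude field M = 12; +1 → 13 = N.
Latitude square 5; −1 → 4.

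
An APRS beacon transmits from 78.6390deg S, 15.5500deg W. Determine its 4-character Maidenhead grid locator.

Add 180° to longitude and 90° to latitude: 164.45, 11.36.
Field: 164.45/20 → 8 → I, 11.36/10 → 1 → B; chars IB.
Square: 4.45/2 → 2, 1.36/1 → 1; chars 21.

IB21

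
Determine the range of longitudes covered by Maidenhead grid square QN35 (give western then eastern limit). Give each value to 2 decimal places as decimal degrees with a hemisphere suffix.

Field Q=16, N=13: +16·20° lon, +13·10° lat → SW at lon 140°, lat 40°.
Square 3, 5: +3·2° lon, +5·1° lat → SW at lon 146°, lat 45°.
Cell spans 2° lon × 1° lat.
west 146.00° E, east 148.00° E.

146.00° E, 148.00° E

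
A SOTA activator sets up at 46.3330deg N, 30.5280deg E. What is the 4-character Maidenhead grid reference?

KN56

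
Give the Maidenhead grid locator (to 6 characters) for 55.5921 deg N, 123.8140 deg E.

Offset from 180°W / 90°S: lon 303.8140°, lat 145.5921°.
Field: lon ⌊303.8140/20⌋ = 15 → P; lat ⌊145.5921/10⌋ = 14 → O.
Square: lon ⌊3.8140/2⌋ = 1; lat ⌊5.5921/1⌋ = 5.
Subsquare: lon ⌊1.8140/0.0833333⌋ = 21 → v; lat ⌊0.5921/0.0416667⌋ = 14 → o.

PO15vo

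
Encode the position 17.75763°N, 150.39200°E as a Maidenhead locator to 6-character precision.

QK57es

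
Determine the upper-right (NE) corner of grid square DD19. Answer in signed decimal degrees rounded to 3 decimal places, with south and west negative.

-50.000, -116.000

Field D=3, D=3: +3·20° lon, +3·10° lat → SW at lon -120°, lat -60°.
Square 1, 9: +1·2° lon, +9·1° lat → SW at lon -118°, lat -51°.
Cell spans 2° lon × 1° lat. NE corner is SW corner plus one full cell.
latitude -50.000, longitude -116.000.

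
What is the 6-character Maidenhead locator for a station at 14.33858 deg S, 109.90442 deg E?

OH45wp

Offset from 180°W / 90°S: lon 289.9044°, lat 75.6614°.
Field (20°×10°, letters A–R): lon ⌊289.9044/20⌋ = 14 → O; lat ⌊75.6614/10⌋ = 7 → H.
Square (2°×1°, digits 0–9): lon ⌊9.9044/2⌋ = 4; lat ⌊5.6614/1⌋ = 5.
Subsquare (5′×2.5′, letters a–x): lon ⌊1.9044/0.0833333⌋ = 22 → w; lat ⌊0.6614/0.0416667⌋ = 15 → p.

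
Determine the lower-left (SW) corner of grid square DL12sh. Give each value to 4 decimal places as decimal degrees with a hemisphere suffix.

22.2917° N, 116.5000° W

Field D=3, L=11: +3·20° lon, +11·10° lat → SW at lon -120°, lat 20°.
Square 1, 2: +1·2° lon, +2·1° lat → SW at lon -118°, lat 22°.
Subsquare s=18, h=7: +18·0.0833333° lon, +7·0.0416667° lat → SW at lon -116.5°, lat 22.2917°.
latitude 22.2917° N, longitude 116.5000° W.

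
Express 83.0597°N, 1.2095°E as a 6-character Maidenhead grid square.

Offset from 180°W / 90°S: lon 181.2095°, lat 173.0597°.
Field: 181.2095/20 → 9 → J, 173.0597/10 → 17 → R; chars JR.
Square: 1.2095/2 → 0, 3.0597/1 → 3; chars 03.
Subsquare: 1.2095/0.0833333 → 14 → o, 0.0597/0.0416667 → 1 → b; chars ob.

JR03ob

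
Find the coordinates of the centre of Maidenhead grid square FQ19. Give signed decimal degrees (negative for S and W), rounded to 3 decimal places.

Field F=5, Q=16: +5·20° lon, +16·10° lat → SW at lon -80°, lat 70°.
Square 1, 9: +1·2° lon, +9·1° lat → SW at lon -78°, lat 79°.
Cell spans 2° lon × 1° lat. Centre is SW corner plus half of each.
latitude 79.500, longitude -77.000.

79.500, -77.000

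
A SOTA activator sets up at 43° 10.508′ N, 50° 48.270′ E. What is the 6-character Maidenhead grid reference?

LN53je

Add 180° to longitude and 90° to latitude: 230.8045, 133.1751.
Field: 230.8045/20 → 11 → L, 133.1751/10 → 13 → N; chars LN.
Square: 10.8045/2 → 5, 3.1751/1 → 3; chars 53.
Subsquare: 0.8045/0.0833333 → 9 → j, 0.1751/0.0416667 → 4 → e; chars je.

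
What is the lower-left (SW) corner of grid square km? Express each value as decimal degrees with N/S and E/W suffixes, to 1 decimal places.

30.0° N, 20.0° E

Field K=10, M=12: +10·20° lon, +12·10° lat → SW at lon 20°, lat 30°.
latitude 30.0° N, longitude 20.0° E.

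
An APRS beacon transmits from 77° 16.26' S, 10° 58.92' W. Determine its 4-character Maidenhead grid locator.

IB42

Offset from 180°W / 90°S: lon 169.02°, lat 12.73°.
Field: lon ⌊169.02/20⌋ = 8 → I; lat ⌊12.73/10⌋ = 1 → B.
Square: lon ⌊9.02/2⌋ = 4; lat ⌊2.73/1⌋ = 2.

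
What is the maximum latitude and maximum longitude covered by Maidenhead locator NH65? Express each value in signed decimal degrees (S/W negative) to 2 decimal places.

-14.00, 94.00

Field N=13, H=7: +13·20° lon, +7·10° lat → SW at lon 80°, lat -20°.
Square 6, 5: +6·2° lon, +5·1° lat → SW at lon 92°, lat -15°.
Cell spans 2° lon × 1° lat. NE corner is SW corner plus one full cell.
latitude -14.00, longitude 94.00.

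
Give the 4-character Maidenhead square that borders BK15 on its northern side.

Latitude square 5; +1 → 6.
The longitude characters are unchanged.

BK16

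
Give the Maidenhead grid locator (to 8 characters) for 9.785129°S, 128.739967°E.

Offset from 180°W / 90°S: lon 308.73997°, lat 80.21487°.
Field: 308.73997/20 → 15 → P, 80.21487/10 → 8 → I; chars PI.
Square: 8.73997/2 → 4, 0.21487/1 → 0; chars 40.
Subsquare: 0.73997/0.0833333 → 8 → i, 0.21487/0.0416667 → 5 → f; chars if.
Extended square: 0.07330/0.00833333 → 8, 0.00654/0.00416667 → 1; chars 81.

PI40if81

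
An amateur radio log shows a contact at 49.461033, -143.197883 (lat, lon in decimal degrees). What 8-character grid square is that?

BN89jl60

Offset from 180°W / 90°S: lon 36.80212°, lat 139.46103°.
Field (20°×10°, letters A–R): 36.80212/20 → 1 → B, 139.46103/10 → 13 → N; chars BN.
Square (2°×1°, digits 0–9): 16.80212/2 → 8, 9.46103/1 → 9; chars 89.
Subsquare (5′×2.5′, letters a–x): 0.80212/0.0833333 → 9 → j, 0.46103/0.0416667 → 11 → l; chars jl.
Extended square (30″×15″, digits 0–9): 0.05212/0.00833333 → 6, 0.00270/0.00416667 → 0; chars 60.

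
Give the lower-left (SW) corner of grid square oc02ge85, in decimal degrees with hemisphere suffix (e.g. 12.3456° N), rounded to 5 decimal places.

Field O=14, C=2: +14·20° lon, +2·10° lat → SW at lon 100°, lat -70°.
Square 0, 2: +0·2° lon, +2·1° lat → SW at lon 100°, lat -68°.
Subsquare g=6, e=4: +6·0.0833333° lon, +4·0.0416667° lat → SW at lon 100.5°, lat -67.8333°.
Extended square 8, 5: +8·0.00833333° lon, +5·0.00416667° lat → SW at lon 100.567°, lat -67.8125°.
latitude 67.81250° S, longitude 100.56667° E.

67.81250° S, 100.56667° E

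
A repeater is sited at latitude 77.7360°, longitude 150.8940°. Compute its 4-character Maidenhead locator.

Add 180° to longitude and 90° to latitude: 330.89, 167.74.
Field: lon ⌊330.89/20⌋ = 16 → Q; lat ⌊167.74/10⌋ = 16 → Q.
Square: lon ⌊10.89/2⌋ = 5; lat ⌊7.74/1⌋ = 7.

QQ57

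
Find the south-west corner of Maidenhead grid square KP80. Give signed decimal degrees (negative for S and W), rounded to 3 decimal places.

60.000, 36.000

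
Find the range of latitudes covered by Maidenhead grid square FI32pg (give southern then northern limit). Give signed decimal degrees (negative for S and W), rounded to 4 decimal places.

-7.7500, -7.7083

Field F=5, I=8: +5·20° lon, +8·10° lat → SW at lon -80°, lat -10°.
Square 3, 2: +3·2° lon, +2·1° lat → SW at lon -74°, lat -8°.
Subsquare p=15, g=6: +15·0.0833333° lon, +6·0.0416667° lat → SW at lon -72.75°, lat -7.75°.
Cell spans 0.0833333° lon × 0.0416667° lat.
south -7.7500, north -7.7083.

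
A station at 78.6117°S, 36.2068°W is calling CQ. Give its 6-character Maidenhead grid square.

HB11vj

Offset from 180°W / 90°S: lon 143.7932°, lat 11.3883°.
Field: 143.7932/20 → 7 → H, 11.3883/10 → 1 → B; chars HB.
Square: 3.7932/2 → 1, 1.3883/1 → 1; chars 11.
Subsquare: 1.7932/0.0833333 → 21 → v, 0.3883/0.0416667 → 9 → j; chars vj.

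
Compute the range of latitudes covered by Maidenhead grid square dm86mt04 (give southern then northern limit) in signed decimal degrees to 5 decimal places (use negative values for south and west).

36.80833, 36.81250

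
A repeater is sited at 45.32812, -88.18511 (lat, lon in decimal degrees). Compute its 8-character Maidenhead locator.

Add 180° to longitude and 90° to latitude: 91.81489, 135.32812.
Field: lon ⌊91.81489/20⌋ = 4 → E; lat ⌊135.32812/10⌋ = 13 → N.
Square: lon ⌊11.81489/2⌋ = 5; lat ⌊5.32812/1⌋ = 5.
Subsquare: lon ⌊1.81489/0.0833333⌋ = 21 → v; lat ⌊0.32812/0.0416667⌋ = 7 → h.
Extended square: lon ⌊0.06489/0.00833333⌋ = 7; lat ⌊0.03645/0.00416667⌋ = 8.

EN55vh78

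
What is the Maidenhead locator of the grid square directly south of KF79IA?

Latitude subsquare a = 0; −1 → -1, wraps to 23 = x, carry into square.
Latitude square 9; −1 → 8.
The longitude characters are unchanged.

KF78ix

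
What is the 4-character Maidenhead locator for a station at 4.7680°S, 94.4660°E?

Shift to the Maidenhead origin (180°W, 90°S): lon 274.47, lat 85.23.
Field: lon ⌊274.47/20⌋ = 13 → N; lat ⌊85.23/10⌋ = 8 → I.
Square: lon ⌊14.47/2⌋ = 7; lat ⌊5.23/1⌋ = 5.

NI75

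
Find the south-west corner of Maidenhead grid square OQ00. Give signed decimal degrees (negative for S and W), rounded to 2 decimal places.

70.00, 100.00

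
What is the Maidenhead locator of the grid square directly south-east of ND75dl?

ND75ek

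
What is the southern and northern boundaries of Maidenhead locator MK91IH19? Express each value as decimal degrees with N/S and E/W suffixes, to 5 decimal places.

Field M=12, K=10: +12·20° lon, +10·10° lat → SW at lon 60°, lat 10°.
Square 9, 1: +9·2° lon, +1·1° lat → SW at lon 78°, lat 11°.
Subsquare i=8, h=7: +8·0.0833333° lon, +7·0.0416667° lat → SW at lon 78.6667°, lat 11.2917°.
Extended square 1, 9: +1·0.00833333° lon, +9·0.00416667° lat → SW at lon 78.675°, lat 11.3292°.
Cell spans 0.00833333° lon × 0.00416667° lat.
south 11.32917° N, north 11.33333° N.

11.32917° N, 11.33333° N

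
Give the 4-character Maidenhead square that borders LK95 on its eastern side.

Longitude square 9; +1 → 10, wraps to 0, carry into field.
Longitude field L = 11; +1 → 12 = M.
The latitude characters are unchanged.

MK05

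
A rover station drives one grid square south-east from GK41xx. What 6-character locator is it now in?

GK51aw

Longitude subsquare x = 23; +1 → 24, wraps to 0 = a, carry into square.
Longitude square 4; +1 → 5.
Latitude subsquare x = 23; −1 → 22 = w.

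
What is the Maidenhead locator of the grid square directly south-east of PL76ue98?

Longitude extended square 9; +1 → 10, wraps to 0, carry into subsquare.
Longitude subsquare u = 20; +1 → 21 = v.
Latitude extended square 8; −1 → 7.

PL76ve07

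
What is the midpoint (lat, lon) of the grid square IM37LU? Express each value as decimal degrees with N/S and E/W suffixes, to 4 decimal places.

Field I=8, M=12: +8·20° lon, +12·10° lat → SW at lon -20°, lat 30°.
Square 3, 7: +3·2° lon, +7·1° lat → SW at lon -14°, lat 37°.
Subsquare l=11, u=20: +11·0.0833333° lon, +20·0.0416667° lat → SW at lon -13.0833°, lat 37.8333°.
Cell spans 0.0833333° lon × 0.0416667° lat. Centre is SW corner plus half of each.
latitude 37.8542° N, longitude 13.0417° W.

37.8542° N, 13.0417° W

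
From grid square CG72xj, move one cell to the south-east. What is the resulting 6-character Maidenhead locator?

Longitude subsquare x = 23; +1 → 24, wraps to 0 = a, carry into square.
Longitude square 7; +1 → 8.
Latitude subsquare j = 9; −1 → 8 = i.

CG82ai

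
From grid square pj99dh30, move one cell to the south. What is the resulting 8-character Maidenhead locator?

PJ99dg39

Latitude extended square 0; −1 → -1, wraps to 9, carry into subsquare.
Latitude subsquare h = 7; −1 → 6 = g.
The longitude characters are unchanged.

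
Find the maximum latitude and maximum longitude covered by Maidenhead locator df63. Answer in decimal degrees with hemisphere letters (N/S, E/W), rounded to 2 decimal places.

36.00° S, 106.00° W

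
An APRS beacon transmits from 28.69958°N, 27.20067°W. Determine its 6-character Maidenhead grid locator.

HL68jq

Add 180° to longitude and 90° to latitude: 152.7993, 118.6996.
Field: lon ⌊152.7993/20⌋ = 7 → H; lat ⌊118.6996/10⌋ = 11 → L.
Square: lon ⌊12.7993/2⌋ = 6; lat ⌊8.6996/1⌋ = 8.
Subsquare: lon ⌊0.7993/0.0833333⌋ = 9 → j; lat ⌊0.6996/0.0416667⌋ = 16 → q.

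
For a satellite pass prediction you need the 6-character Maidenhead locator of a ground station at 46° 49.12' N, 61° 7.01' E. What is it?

MN06nt

Offset from 180°W / 90°S: lon 241.1168°, lat 136.8187°.
Field (20°×10°, letters A–R): 241.1168/20 → 12 → M, 136.8187/10 → 13 → N; chars MN.
Square (2°×1°, digits 0–9): 1.1168/2 → 0, 6.8187/1 → 6; chars 06.
Subsquare (5′×2.5′, letters a–x): 1.1168/0.0833333 → 13 → n, 0.8187/0.0416667 → 19 → t; chars nt.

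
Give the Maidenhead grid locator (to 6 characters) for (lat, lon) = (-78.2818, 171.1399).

RB51nr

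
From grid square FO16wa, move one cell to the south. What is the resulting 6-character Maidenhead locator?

Latitude subsquare a = 0; −1 → -1, wraps to 23 = x, carry into square.
Latitude square 6; −1 → 5.
The longitude characters are unchanged.

FO15wx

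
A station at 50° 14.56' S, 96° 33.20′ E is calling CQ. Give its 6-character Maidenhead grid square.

ND89gs

Add 180° to longitude and 90° to latitude: 276.5533, 39.7573.
Field (20°×10°, letters A–R): lon ⌊276.5533/20⌋ = 13 → N; lat ⌊39.7573/10⌋ = 3 → D.
Square (2°×1°, digits 0–9): lon ⌊16.5533/2⌋ = 8; lat ⌊9.7573/1⌋ = 9.
Subsquare (5′×2.5′, letters a–x): lon ⌊0.5533/0.0833333⌋ = 6 → g; lat ⌊0.7573/0.0416667⌋ = 18 → s.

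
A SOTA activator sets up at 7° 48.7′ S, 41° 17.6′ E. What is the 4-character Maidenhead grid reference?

Shift to the Maidenhead origin (180°W, 90°S): lon 221.29, lat 82.19.
Field: 221.29/20 → 11 → L, 82.19/10 → 8 → I; chars LI.
Square: 1.29/2 → 0, 2.19/1 → 2; chars 02.

LI02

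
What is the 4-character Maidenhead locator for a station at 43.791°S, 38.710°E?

KE96

Shift to the Maidenhead origin (180°W, 90°S): lon 218.71, lat 46.21.
Field: 218.71/20 → 10 → K, 46.21/10 → 4 → E; chars KE.
Square: 18.71/2 → 9, 6.21/1 → 6; chars 96.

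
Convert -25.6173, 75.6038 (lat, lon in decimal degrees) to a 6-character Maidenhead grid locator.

MG74tj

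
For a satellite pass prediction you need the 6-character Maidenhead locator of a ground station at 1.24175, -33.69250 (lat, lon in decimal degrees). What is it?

Add 180° to longitude and 90° to latitude: 146.3075, 91.2417.
Field: 146.3075/20 → 7 → H, 91.2417/10 → 9 → J; chars HJ.
Square: 6.3075/2 → 3, 1.2417/1 → 1; chars 31.
Subsquare: 0.3075/0.0833333 → 3 → d, 0.2417/0.0416667 → 5 → f; chars df.

HJ31df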